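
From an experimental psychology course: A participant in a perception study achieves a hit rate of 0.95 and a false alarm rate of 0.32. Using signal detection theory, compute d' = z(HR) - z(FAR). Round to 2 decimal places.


d' = z(HR) - z(FAR)
z(0.95) = 1.6449
z(0.32) = -0.4677
d' = 1.6449 - -0.4677
= 2.11


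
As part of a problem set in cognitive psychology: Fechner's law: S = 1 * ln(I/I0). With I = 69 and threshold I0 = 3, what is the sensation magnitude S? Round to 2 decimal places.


S = 1 * ln(69/3)
I/I0 = 23.0
ln(23.0) = 3.1355
S = 1 * 3.1355
= 3.14


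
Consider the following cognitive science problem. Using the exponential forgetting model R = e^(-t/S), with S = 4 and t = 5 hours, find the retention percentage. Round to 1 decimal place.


R = e^(-t/S)
-t/S = -5/4 = -1.25
R = e^(-1.25) = 0.286505
Percentage = 0.286505 * 100
= 28.7


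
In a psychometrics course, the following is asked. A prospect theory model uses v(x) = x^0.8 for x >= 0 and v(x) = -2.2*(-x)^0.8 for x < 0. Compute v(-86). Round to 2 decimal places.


Since x = -86 < 0, use v(x) = -lambda*(-x)^alpha
(-x) = 86
86^0.8 = 35.2857
v(-86) = -2.2 * 35.2857
= -77.63


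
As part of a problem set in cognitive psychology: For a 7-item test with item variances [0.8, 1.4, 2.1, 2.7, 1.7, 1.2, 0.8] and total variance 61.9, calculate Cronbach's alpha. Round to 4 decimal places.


alpha = (k/(k-1)) * (1 - sum(s_i^2)/s_total^2)
sum(item variances) = 10.7
k/(k-1) = 7/6 = 1.166667
1 - 10.7/61.9 = 1 - 0.172859 = 0.827141
alpha = 1.166667 * 0.827141
= 0.9650


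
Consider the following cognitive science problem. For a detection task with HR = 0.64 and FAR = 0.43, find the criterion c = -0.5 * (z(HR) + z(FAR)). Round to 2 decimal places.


c = -0.5 * (z(HR) + z(FAR))
z(0.64) = 0.3585
z(0.43) = -0.1764
c = -0.5 * (0.3585 + -0.1764)
= -0.5 * 0.1821
= -0.09


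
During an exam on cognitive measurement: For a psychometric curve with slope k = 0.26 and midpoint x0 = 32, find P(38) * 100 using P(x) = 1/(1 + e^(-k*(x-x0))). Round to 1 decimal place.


P(x) = 1/(1 + e^(-0.26*(38 - 32)))
Exponent = -0.26 * 6 = -1.56
e^(-1.56) = 0.210136
P = 1/(1 + 0.210136) = 0.826353
Percentage = 82.6


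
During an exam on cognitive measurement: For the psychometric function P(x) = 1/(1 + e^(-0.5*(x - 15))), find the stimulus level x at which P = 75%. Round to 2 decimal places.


At P = 0.75: 0.75 = 1/(1 + e^(-k*(x-x0)))
Solving: e^(-k*(x-x0)) = 1/3
x = x0 + ln(3)/k
ln(3) = 1.0986
x = 15 + 1.0986/0.5
= 15 + 2.1972
= 17.20


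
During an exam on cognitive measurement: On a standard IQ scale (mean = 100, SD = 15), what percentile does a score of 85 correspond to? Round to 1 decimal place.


z = (IQ - mean) / SD
z = (85 - 100) / 15 = -1.0
Percentile = Phi(-1.0) * 100
Phi(-1.0) = 0.158655
= 15.9


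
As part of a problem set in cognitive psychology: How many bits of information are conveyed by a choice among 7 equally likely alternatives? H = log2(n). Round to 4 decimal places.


H = log2(n)
H = log2(7)
= 2.8074


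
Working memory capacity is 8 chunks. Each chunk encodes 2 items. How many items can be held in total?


Total items = chunks * items_per_chunk
= 8 * 2
= 16


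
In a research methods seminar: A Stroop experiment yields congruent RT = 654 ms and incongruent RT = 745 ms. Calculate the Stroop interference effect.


Stroop effect = RT(incongruent) - RT(congruent)
= 745 - 654
= 91 ms


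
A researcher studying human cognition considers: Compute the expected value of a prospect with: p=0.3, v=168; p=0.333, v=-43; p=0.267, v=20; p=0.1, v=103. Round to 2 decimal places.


EU = sum(p_i * v_i)
0.3 * 168 = 50.4
0.333 * -43 = -14.319
0.267 * 20 = 5.34
0.1 * 103 = 10.3
EU = 50.4 + -14.319 + 5.34 + 10.3
= 51.72


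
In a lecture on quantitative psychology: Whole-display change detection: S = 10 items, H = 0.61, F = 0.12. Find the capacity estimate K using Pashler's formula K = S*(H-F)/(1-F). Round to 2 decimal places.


K = S * (H - F) / (1 - F)
H - F = 0.49
1 - F = 0.88
K = 10 * 0.49 / 0.88
= 5.57


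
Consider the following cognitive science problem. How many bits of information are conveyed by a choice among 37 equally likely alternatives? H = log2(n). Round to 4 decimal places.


H = log2(n)
H = log2(37)
= 5.2095


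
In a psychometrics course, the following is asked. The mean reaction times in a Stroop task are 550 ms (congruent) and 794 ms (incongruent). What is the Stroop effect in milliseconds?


Stroop effect = RT(incongruent) - RT(congruent)
= 794 - 550
= 244 ms


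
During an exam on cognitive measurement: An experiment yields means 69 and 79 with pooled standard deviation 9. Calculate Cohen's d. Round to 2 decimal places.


Cohen's d = (M1 - M2) / S_pooled
= (69 - 79) / 9
= -10 / 9
= -1.11


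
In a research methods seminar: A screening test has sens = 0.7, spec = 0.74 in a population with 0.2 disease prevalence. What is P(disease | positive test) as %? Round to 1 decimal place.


PPV = (sens * prev) / (sens * prev + (1-spec) * (1-prev))
Numerator = 0.7 * 0.2 = 0.14
P(positive and no disease) = (1 - spec) * (1 - prev) = (1 - 0.74) * (1 - 0.2) = 0.208
Denominator = 0.14 + 0.208 = 0.348
PPV = 0.14 / 0.348 = 0.402299
As percentage = 40.2


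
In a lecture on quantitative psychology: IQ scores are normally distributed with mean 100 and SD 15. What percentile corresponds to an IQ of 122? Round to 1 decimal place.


z = (IQ - mean) / SD
z = (122 - 100) / 15 = 1.4667
Percentile = Phi(1.4667) * 100
Phi(1.4667) = 0.928771
= 92.9


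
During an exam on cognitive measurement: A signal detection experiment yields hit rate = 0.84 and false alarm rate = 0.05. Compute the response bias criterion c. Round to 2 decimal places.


c = -0.5 * (z(HR) + z(FAR))
z(0.84) = 0.9945
z(0.05) = -1.6449
c = -0.5 * (0.9945 + -1.6449)
= -0.5 * -0.6504
= 0.33


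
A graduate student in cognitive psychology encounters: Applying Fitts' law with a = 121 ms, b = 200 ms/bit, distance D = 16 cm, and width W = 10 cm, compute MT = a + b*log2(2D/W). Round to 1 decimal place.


MT = 121 + 200 * log2(2*16/10)
2D/W = 3.2
log2(3.2) = 1.6781
MT = 121 + 200 * 1.6781
= 456.6 ms


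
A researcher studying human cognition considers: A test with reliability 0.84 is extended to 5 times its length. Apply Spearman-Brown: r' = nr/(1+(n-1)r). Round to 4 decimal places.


r_new = n*r / (1 + (n-1)*r)
Numerator = 5 * 0.84 = 4.2
Denominator = 1 + 4 * 0.84 = 4.36
r_new = 4.2 / 4.36
= 0.9633


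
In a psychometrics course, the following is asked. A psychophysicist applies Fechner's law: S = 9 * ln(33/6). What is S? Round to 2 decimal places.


S = 9 * ln(33/6)
I/I0 = 5.5
ln(5.5) = 1.7047
S = 9 * 1.7047
= 15.34


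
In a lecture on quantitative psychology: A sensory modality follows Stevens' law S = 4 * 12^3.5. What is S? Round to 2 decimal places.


S = 4 * 12^3.5
12^3.5 = 5985.9676
S = 4 * 5985.9676
= 23943.87


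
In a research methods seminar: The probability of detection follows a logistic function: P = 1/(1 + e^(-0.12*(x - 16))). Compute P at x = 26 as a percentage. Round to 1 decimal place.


P(x) = 1/(1 + e^(-0.12*(26 - 16)))
Exponent = -0.12 * 10 = -1.2
e^(-1.2) = 0.301194
P = 1/(1 + 0.301194) = 0.768525
Percentage = 76.9


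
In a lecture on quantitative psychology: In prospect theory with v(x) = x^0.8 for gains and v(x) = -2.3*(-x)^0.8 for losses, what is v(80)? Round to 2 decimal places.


Since x = 80 >= 0, use v(x) = x^0.8
80^0.8 = 33.3021
v(80) = 33.30


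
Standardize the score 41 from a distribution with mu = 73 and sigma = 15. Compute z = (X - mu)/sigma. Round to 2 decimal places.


z = (X - mu) / sigma
= (41 - 73) / 15
= -32 / 15
= -2.13


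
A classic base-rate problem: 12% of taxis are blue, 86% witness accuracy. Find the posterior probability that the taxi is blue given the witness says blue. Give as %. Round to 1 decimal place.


P(blue | says blue) = P(says blue | blue)*P(blue) / [P(says blue | blue)*P(blue) + P(says blue | not blue)*P(not blue)]
Numerator = 0.86 * 0.12 = 0.1032
False identification = 0.14 * 0.88 = 0.1232
P = 0.1032 / (0.1032 + 0.1232)
= 0.1032 / 0.2264
As percentage = 45.6


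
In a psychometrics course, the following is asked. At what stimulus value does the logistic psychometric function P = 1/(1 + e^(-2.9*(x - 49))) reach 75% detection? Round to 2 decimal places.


At P = 0.75: 0.75 = 1/(1 + e^(-k*(x-x0)))
Solving: e^(-k*(x-x0)) = 1/3
x = x0 + ln(3)/k
ln(3) = 1.0986
x = 49 + 1.0986/2.9
= 49 + 0.3788
= 49.38


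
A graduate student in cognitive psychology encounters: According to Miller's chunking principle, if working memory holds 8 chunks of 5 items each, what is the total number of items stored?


Total items = chunks * items_per_chunk
= 8 * 5
= 40


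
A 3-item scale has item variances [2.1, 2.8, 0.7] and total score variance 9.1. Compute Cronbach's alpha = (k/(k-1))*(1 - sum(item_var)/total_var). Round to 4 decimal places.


alpha = (k/(k-1)) * (1 - sum(s_i^2)/s_total^2)
sum(item variances) = 5.6
k/(k-1) = 3/2 = 1.5
1 - 5.6/9.1 = 1 - 0.615385 = 0.384615
alpha = 1.5 * 0.384615
= 0.5769


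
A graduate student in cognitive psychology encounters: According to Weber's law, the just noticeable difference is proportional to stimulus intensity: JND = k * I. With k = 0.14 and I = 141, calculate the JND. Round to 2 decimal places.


JND = k * I
JND = 0.14 * 141
= 19.74


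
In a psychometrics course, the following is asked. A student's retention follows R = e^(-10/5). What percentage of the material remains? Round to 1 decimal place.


R = e^(-t/S)
-t/S = -10/5 = -2.0
R = e^(-2.0) = 0.135335
Percentage = 0.135335 * 100
= 13.5


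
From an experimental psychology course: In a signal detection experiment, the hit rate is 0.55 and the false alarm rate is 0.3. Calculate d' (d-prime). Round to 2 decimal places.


d' = z(HR) - z(FAR)
z(0.55) = 0.1257
z(0.3) = -0.5244
d' = 0.1257 - -0.5244
= 0.65


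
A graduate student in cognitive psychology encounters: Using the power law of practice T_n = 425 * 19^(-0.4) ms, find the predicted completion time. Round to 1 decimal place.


T_n = 425 * 19^(-0.4)
19^(-0.4) = 0.307963
T_n = 425 * 0.307963
= 130.9 ms


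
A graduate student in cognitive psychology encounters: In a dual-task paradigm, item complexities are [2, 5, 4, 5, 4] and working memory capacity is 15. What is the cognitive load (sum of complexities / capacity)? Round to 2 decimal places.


Total complexity = 2 + 5 + 4 + 5 + 4 = 20
Load = total / capacity = 20 / 15
= 1.33


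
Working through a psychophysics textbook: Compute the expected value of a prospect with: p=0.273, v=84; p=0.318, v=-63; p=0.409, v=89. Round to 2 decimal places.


EU = sum(p_i * v_i)
0.273 * 84 = 22.932
0.318 * -63 = -20.034
0.409 * 89 = 36.401
EU = 22.932 + -20.034 + 36.401
= 39.30


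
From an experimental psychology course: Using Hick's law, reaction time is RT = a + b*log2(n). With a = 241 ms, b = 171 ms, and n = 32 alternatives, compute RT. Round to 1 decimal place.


RT = 241 + 171 * log2(32)
log2(32) = 5.0
RT = 241 + 171 * 5.0
= 241 + 855.0
= 1096.0 ms


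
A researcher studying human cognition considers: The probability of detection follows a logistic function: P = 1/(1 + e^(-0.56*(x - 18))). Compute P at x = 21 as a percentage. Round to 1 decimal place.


P(x) = 1/(1 + e^(-0.56*(21 - 18)))
Exponent = -0.56 * 3 = -1.68
e^(-1.68) = 0.186374
P = 1/(1 + 0.186374) = 0.842905
Percentage = 84.3


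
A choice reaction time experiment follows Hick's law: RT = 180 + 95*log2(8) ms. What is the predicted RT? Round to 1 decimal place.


RT = 180 + 95 * log2(8)
log2(8) = 3.0
RT = 180 + 95 * 3.0
= 180 + 285.0
= 465.0 ms


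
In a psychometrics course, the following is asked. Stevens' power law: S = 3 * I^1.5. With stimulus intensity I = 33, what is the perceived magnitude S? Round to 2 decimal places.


S = 3 * 33^1.5
33^1.5 = 189.5706
S = 3 * 189.5706
= 568.71


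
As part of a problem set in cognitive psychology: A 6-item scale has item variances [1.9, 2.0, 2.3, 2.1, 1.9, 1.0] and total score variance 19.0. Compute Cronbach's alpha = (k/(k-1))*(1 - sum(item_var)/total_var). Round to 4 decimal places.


alpha = (k/(k-1)) * (1 - sum(s_i^2)/s_total^2)
sum(item variances) = 11.2
k/(k-1) = 6/5 = 1.2
1 - 11.2/19.0 = 1 - 0.589474 = 0.410526
alpha = 1.2 * 0.410526
= 0.4926


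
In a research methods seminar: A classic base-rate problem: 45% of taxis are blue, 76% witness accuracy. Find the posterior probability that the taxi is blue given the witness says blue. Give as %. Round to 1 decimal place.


P(blue | says blue) = P(says blue | blue)*P(blue) / [P(says blue | blue)*P(blue) + P(says blue | not blue)*P(not blue)]
Numerator = 0.76 * 0.45 = 0.342
False identification = 0.24 * 0.55 = 0.132
P = 0.342 / (0.342 + 0.132)
= 0.342 / 0.474
As percentage = 72.2


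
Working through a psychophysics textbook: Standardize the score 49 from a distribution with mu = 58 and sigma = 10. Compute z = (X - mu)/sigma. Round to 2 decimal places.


z = (X - mu) / sigma
= (49 - 58) / 10
= -9 / 10
= -0.90


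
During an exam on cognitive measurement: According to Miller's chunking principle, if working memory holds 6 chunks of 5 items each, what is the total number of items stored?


Total items = chunks * items_per_chunk
= 6 * 5
= 30


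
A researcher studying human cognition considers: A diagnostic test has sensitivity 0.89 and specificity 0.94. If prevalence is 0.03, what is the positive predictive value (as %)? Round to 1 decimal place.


PPV = (sens * prev) / (sens * prev + (1-spec) * (1-prev))
Numerator = 0.89 * 0.03 = 0.0267
P(positive and no disease) = (1 - spec) * (1 - prev) = (1 - 0.94) * (1 - 0.03) = 0.0582
Denominator = 0.0267 + 0.0582 = 0.0849
PPV = 0.0267 / 0.0849 = 0.314488
As percentage = 31.4


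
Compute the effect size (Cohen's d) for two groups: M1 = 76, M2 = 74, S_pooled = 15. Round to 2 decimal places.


Cohen's d = (M1 - M2) / S_pooled
= (76 - 74) / 15
= 2 / 15
= 0.13


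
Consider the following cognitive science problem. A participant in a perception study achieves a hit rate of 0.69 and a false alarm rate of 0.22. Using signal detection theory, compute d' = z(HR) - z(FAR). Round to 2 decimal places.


d' = z(HR) - z(FAR)
z(0.69) = 0.4959
z(0.22) = -0.7722
d' = 0.4959 - -0.7722
= 1.27


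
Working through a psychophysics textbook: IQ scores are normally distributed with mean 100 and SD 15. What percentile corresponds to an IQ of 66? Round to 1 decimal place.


z = (IQ - mean) / SD
z = (66 - 100) / 15 = -2.2667
Percentile = Phi(-2.2667) * 100
Phi(-2.2667) = 0.011704
= 1.2


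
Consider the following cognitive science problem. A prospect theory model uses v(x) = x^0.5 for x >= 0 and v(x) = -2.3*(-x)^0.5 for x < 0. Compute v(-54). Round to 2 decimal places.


Since x = -54 < 0, use v(x) = -lambda*(-x)^alpha
(-x) = 54
54^0.5 = 7.3485
v(-54) = -2.3 * 7.3485
= -16.90


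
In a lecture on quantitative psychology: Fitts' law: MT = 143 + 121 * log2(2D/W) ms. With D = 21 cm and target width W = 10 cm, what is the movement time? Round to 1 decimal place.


MT = 143 + 121 * log2(2*21/10)
2D/W = 4.2
log2(4.2) = 2.0704
MT = 143 + 121 * 2.0704
= 393.5 ms


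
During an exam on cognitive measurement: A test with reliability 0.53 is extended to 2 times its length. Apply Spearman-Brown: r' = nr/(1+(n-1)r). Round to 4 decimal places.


r_new = n*r / (1 + (n-1)*r)
Numerator = 2 * 0.53 = 1.06
Denominator = 1 + 1 * 0.53 = 1.53
r_new = 1.06 / 1.53
= 0.6928


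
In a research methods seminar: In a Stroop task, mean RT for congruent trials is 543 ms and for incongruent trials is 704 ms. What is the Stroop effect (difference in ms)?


Stroop effect = RT(incongruent) - RT(congruent)
= 704 - 543
= 161 ms


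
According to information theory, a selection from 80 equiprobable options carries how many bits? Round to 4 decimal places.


H = log2(n)
H = log2(80)
= 6.3219


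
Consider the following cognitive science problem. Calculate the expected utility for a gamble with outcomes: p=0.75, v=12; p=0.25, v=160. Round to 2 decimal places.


EU = sum(p_i * v_i)
0.75 * 12 = 9.0
0.25 * 160 = 40.0
EU = 9.0 + 40.0
= 49.00


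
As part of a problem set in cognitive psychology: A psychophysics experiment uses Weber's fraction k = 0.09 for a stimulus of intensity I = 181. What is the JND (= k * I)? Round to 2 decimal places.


JND = k * I
JND = 0.09 * 181
= 16.29


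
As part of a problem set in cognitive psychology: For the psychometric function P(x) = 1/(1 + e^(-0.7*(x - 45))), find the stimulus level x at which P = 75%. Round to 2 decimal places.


At P = 0.75: 0.75 = 1/(1 + e^(-k*(x-x0)))
Solving: e^(-k*(x-x0)) = 1/3
x = x0 + ln(3)/k
ln(3) = 1.0986
x = 45 + 1.0986/0.7
= 45 + 1.5694
= 46.57


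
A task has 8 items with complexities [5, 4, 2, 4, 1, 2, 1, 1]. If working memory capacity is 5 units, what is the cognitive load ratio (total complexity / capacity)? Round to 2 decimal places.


Total complexity = 5 + 4 + 2 + 4 + 1 + 2 + 1 + 1 = 20
Load = total / capacity = 20 / 5
= 4.00


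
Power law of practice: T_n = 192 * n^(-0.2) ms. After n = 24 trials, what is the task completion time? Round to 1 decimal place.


T_n = 192 * 24^(-0.2)
24^(-0.2) = 0.529612
T_n = 192 * 0.529612
= 101.7 ms


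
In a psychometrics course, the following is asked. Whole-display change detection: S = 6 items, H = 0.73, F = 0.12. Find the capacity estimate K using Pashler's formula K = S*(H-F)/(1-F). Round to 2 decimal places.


K = S * (H - F) / (1 - F)
H - F = 0.61
1 - F = 0.88
K = 6 * 0.61 / 0.88
= 4.16


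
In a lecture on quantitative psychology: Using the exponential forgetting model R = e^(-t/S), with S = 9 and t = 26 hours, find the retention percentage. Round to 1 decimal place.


R = e^(-t/S)
-t/S = -26/9 = -2.888889
R = e^(-2.888889) = 0.055638
Percentage = 0.055638 * 100
= 5.6


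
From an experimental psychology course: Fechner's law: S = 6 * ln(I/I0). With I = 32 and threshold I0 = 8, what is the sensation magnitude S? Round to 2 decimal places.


S = 6 * ln(32/8)
I/I0 = 4.0
ln(4.0) = 1.3863
S = 6 * 1.3863
= 8.32


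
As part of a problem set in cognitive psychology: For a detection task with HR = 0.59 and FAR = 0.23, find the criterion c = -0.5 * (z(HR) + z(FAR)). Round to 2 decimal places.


c = -0.5 * (z(HR) + z(FAR))
z(0.59) = 0.2275
z(0.23) = -0.7388
c = -0.5 * (0.2275 + -0.7388)
= -0.5 * -0.5113
= 0.26


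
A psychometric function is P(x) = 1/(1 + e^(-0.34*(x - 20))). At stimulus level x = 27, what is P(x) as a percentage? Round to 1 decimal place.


P(x) = 1/(1 + e^(-0.34*(27 - 20)))
Exponent = -0.34 * 7 = -2.38
e^(-2.38) = 0.092551
P = 1/(1 + 0.092551) = 0.915289
Percentage = 91.5


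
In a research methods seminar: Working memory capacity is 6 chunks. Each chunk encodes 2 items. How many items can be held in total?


Total items = chunks * items_per_chunk
= 6 * 2
= 12


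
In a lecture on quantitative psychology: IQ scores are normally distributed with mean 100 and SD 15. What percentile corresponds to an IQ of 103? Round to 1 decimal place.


z = (IQ - mean) / SD
z = (103 - 100) / 15 = 0.2
Percentile = Phi(0.2) * 100
Phi(0.2) = 0.57926
= 57.9


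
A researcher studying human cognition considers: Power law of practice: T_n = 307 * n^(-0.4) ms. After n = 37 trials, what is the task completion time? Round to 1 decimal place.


T_n = 307 * 37^(-0.4)
37^(-0.4) = 0.235895
T_n = 307 * 0.235895
= 72.4 ms


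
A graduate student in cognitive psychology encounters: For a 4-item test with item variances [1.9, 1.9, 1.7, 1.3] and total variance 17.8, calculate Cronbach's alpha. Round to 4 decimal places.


alpha = (k/(k-1)) * (1 - sum(s_i^2)/s_total^2)
sum(item variances) = 6.8
k/(k-1) = 4/3 = 1.333333
1 - 6.8/17.8 = 1 - 0.382022 = 0.617978
alpha = 1.333333 * 0.617978
= 0.8240


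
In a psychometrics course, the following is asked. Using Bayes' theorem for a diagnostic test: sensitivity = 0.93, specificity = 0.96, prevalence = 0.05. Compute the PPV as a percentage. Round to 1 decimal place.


PPV = (sens * prev) / (sens * prev + (1-spec) * (1-prev))
Numerator = 0.93 * 0.05 = 0.0465
P(positive and no disease) = (1 - spec) * (1 - prev) = (1 - 0.96) * (1 - 0.05) = 0.038
Denominator = 0.0465 + 0.038 = 0.0845
PPV = 0.0465 / 0.0845 = 0.550296
As percentage = 55.0


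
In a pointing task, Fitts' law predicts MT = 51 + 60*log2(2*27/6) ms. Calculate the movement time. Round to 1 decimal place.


MT = 51 + 60 * log2(2*27/6)
2D/W = 9.0
log2(9.0) = 3.1699
MT = 51 + 60 * 3.1699
= 241.2 ms


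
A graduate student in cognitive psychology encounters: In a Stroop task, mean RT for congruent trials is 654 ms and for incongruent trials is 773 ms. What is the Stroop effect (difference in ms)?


Stroop effect = RT(incongruent) - RT(congruent)
= 773 - 654
= 119 ms


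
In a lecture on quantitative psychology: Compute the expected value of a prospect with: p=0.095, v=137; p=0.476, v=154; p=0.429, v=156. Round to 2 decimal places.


EU = sum(p_i * v_i)
0.095 * 137 = 13.015
0.476 * 154 = 73.304
0.429 * 156 = 66.924
EU = 13.015 + 73.304 + 66.924
= 153.24


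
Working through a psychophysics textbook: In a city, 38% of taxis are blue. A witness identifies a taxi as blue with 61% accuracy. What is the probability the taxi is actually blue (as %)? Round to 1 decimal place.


P(blue | says blue) = P(says blue | blue)*P(blue) / [P(says blue | blue)*P(blue) + P(says blue | not blue)*P(not blue)]
Numerator = 0.61 * 0.38 = 0.2318
False identification = 0.39 * 0.62 = 0.2418
P = 0.2318 / (0.2318 + 0.2418)
= 0.2318 / 0.4736
As percentage = 48.9


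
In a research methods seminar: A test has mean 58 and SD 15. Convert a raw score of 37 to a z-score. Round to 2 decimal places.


z = (X - mu) / sigma
= (37 - 58) / 15
= -21 / 15
= -1.40


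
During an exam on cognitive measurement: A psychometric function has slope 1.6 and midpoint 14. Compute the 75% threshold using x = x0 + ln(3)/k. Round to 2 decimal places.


At P = 0.75: 0.75 = 1/(1 + e^(-k*(x-x0)))
Solving: e^(-k*(x-x0)) = 1/3
x = x0 + ln(3)/k
ln(3) = 1.0986
x = 14 + 1.0986/1.6
= 14 + 0.6866
= 14.69


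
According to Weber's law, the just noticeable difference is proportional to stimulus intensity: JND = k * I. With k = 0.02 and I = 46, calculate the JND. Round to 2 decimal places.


JND = k * I
JND = 0.02 * 46
= 0.92


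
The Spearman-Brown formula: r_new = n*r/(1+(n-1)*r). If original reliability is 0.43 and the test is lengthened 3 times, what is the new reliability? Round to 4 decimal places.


r_new = n*r / (1 + (n-1)*r)
Numerator = 3 * 0.43 = 1.29
Denominator = 1 + 2 * 0.43 = 1.86
r_new = 1.29 / 1.86
= 0.6935


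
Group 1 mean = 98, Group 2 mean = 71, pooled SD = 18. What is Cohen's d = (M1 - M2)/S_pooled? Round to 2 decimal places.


Cohen's d = (M1 - M2) / S_pooled
= (98 - 71) / 18
= 27 / 18
= 1.50


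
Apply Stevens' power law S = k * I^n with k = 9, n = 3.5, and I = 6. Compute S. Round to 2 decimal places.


S = 9 * 6^3.5
6^3.5 = 529.0898
S = 9 * 529.0898
= 4761.81


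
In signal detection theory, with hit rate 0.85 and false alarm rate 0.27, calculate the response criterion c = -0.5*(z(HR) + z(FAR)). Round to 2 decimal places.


c = -0.5 * (z(HR) + z(FAR))
z(0.85) = 1.0364
z(0.27) = -0.6128
c = -0.5 * (1.0364 + -0.6128)
= -0.5 * 0.4236
= -0.21


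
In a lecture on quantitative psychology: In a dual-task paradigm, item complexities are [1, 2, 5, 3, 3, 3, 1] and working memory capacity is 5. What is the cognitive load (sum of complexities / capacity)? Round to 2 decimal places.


Total complexity = 1 + 2 + 5 + 3 + 3 + 3 + 1 = 18
Load = total / capacity = 18 / 5
= 3.60


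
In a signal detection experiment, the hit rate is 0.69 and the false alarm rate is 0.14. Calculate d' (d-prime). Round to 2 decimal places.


d' = z(HR) - z(FAR)
z(0.69) = 0.4959
z(0.14) = -1.0803
d' = 0.4959 - -1.0803
= 1.58


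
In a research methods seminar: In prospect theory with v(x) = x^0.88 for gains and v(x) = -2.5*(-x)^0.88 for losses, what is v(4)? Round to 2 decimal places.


Since x = 4 >= 0, use v(x) = x^0.88
4^0.88 = 3.387
v(4) = 3.39


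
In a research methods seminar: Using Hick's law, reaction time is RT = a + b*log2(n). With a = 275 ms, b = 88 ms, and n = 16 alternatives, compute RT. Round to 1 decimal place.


RT = 275 + 88 * log2(16)
log2(16) = 4.0
RT = 275 + 88 * 4.0
= 275 + 352.0
= 627.0 ms


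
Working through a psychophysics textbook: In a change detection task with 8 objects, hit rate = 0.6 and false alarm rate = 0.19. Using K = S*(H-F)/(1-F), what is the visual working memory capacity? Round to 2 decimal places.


K = S * (H - F) / (1 - F)
H - F = 0.41
1 - F = 0.81
K = 8 * 0.41 / 0.81
= 4.05


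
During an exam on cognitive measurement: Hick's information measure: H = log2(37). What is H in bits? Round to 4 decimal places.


H = log2(n)
H = log2(37)
= 5.2095


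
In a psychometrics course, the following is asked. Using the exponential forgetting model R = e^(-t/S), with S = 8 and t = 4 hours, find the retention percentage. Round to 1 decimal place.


R = e^(-t/S)
-t/S = -4/8 = -0.5
R = e^(-0.5) = 0.606531
Percentage = 0.606531 * 100
= 60.7


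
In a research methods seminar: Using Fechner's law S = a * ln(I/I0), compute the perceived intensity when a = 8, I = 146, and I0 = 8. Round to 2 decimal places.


S = 8 * ln(146/8)
I/I0 = 18.25
ln(18.25) = 2.9042
S = 8 * 2.9042
= 23.23


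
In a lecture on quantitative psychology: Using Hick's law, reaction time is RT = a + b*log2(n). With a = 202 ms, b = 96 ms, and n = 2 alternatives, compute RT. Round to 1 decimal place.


RT = 202 + 96 * log2(2)
log2(2) = 1.0
RT = 202 + 96 * 1.0
= 202 + 96.0
= 298.0 ms


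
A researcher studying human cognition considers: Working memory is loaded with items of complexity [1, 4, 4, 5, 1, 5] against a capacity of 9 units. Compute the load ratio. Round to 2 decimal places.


Total complexity = 1 + 4 + 4 + 5 + 1 + 5 = 20
Load = total / capacity = 20 / 9
= 2.22


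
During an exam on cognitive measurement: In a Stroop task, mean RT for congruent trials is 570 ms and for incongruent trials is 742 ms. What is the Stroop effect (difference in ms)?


Stroop effect = RT(incongruent) - RT(congruent)
= 742 - 570
= 172 ms


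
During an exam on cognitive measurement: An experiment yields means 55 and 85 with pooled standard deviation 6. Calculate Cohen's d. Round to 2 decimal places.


Cohen's d = (M1 - M2) / S_pooled
= (55 - 85) / 6
= -30 / 6
= -5.00


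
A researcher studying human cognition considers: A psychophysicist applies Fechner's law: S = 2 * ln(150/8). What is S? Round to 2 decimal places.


S = 2 * ln(150/8)
I/I0 = 18.75
ln(18.75) = 2.9312
S = 2 * 2.9312
= 5.86


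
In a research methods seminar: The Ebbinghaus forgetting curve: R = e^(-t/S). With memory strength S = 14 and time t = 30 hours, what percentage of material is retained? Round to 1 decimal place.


R = e^(-t/S)
-t/S = -30/14 = -2.142857
R = e^(-2.142857) = 0.117319
Percentage = 0.117319 * 100
= 11.7


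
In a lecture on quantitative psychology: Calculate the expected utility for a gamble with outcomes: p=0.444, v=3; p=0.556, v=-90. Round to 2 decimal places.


EU = sum(p_i * v_i)
0.444 * 3 = 1.332
0.556 * -90 = -50.04
EU = 1.332 + -50.04
= -48.71


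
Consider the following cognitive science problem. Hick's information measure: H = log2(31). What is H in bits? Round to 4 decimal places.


H = log2(n)
H = log2(31)
= 4.9542


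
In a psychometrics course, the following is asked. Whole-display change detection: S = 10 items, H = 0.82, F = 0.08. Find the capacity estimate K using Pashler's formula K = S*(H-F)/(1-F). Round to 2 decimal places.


K = S * (H - F) / (1 - F)
H - F = 0.74
1 - F = 0.92
K = 10 * 0.74 / 0.92
= 8.04


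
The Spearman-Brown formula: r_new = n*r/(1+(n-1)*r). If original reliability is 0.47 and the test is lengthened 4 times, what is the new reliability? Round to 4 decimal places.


r_new = n*r / (1 + (n-1)*r)
Numerator = 4 * 0.47 = 1.88
Denominator = 1 + 3 * 0.47 = 2.41
r_new = 1.88 / 2.41
= 0.7801


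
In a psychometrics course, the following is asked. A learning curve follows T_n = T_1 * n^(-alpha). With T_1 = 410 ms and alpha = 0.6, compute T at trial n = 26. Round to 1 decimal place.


T_n = 410 * 26^(-0.6)
26^(-0.6) = 0.141585
T_n = 410 * 0.141585
= 58.0 ms


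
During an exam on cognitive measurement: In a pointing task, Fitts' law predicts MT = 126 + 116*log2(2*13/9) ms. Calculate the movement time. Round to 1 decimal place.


MT = 126 + 116 * log2(2*13/9)
2D/W = 2.888889
log2(2.888889) = 1.5305
MT = 126 + 116 * 1.5305
= 303.5 ms


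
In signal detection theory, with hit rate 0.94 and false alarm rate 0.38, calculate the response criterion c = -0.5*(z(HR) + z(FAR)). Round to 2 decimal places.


c = -0.5 * (z(HR) + z(FAR))
z(0.94) = 1.5548
z(0.38) = -0.3055
c = -0.5 * (1.5548 + -0.3055)
= -0.5 * 1.2493
= -0.62


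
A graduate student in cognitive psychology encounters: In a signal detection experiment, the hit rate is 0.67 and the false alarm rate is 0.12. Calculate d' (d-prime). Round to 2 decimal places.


d' = z(HR) - z(FAR)
z(0.67) = 0.4399
z(0.12) = -1.175
d' = 0.4399 - -1.175
= 1.61


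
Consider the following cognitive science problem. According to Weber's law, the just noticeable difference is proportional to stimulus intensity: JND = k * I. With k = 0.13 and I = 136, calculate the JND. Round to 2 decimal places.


JND = k * I
JND = 0.13 * 136
= 17.68


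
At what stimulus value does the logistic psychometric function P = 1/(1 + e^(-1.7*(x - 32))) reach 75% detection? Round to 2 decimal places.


At P = 0.75: 0.75 = 1/(1 + e^(-k*(x-x0)))
Solving: e^(-k*(x-x0)) = 1/3
x = x0 + ln(3)/k
ln(3) = 1.0986
x = 32 + 1.0986/1.7
= 32 + 0.6462
= 32.65


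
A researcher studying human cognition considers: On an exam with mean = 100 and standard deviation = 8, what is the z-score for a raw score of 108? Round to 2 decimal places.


z = (X - mu) / sigma
= (108 - 100) / 8
= 8 / 8
= 1.00


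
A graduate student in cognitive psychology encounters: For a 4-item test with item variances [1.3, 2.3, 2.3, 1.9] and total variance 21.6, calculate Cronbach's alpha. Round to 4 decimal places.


alpha = (k/(k-1)) * (1 - sum(s_i^2)/s_total^2)
sum(item variances) = 7.8
k/(k-1) = 4/3 = 1.333333
1 - 7.8/21.6 = 1 - 0.361111 = 0.638889
alpha = 1.333333 * 0.638889
= 0.8519


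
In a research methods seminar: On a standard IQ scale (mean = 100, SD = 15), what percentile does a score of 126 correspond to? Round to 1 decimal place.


z = (IQ - mean) / SD
z = (126 - 100) / 15 = 1.7333
Percentile = Phi(1.7333) * 100
Phi(1.7333) = 0.958479
= 95.8


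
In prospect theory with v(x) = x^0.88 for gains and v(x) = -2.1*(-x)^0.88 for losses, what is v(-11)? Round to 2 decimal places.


Since x = -11 < 0, use v(x) = -lambda*(-x)^alpha
(-x) = 11
11^0.88 = 8.2495
v(-11) = -2.1 * 8.2495
= -17.32


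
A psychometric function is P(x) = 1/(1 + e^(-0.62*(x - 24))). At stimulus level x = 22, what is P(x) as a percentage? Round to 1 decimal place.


P(x) = 1/(1 + e^(-0.62*(22 - 24)))
Exponent = -0.62 * -2 = 1.24
e^(1.24) = 3.455613
P = 1/(1 + 3.455613) = 0.224436
Percentage = 22.4


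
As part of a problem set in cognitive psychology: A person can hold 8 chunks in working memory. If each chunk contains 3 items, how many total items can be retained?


Total items = chunks * items_per_chunk
= 8 * 3
= 24


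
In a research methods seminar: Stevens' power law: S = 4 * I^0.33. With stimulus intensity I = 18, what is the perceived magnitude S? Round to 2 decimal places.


S = 4 * 18^0.33
18^0.33 = 2.5956
S = 4 * 2.5956
= 10.38


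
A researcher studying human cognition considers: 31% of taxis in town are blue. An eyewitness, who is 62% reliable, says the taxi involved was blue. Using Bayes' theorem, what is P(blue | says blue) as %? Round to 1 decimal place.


P(blue | says blue) = P(says blue | blue)*P(blue) / [P(says blue | blue)*P(blue) + P(says blue | not blue)*P(not blue)]
Numerator = 0.62 * 0.31 = 0.1922
False identification = 0.38 * 0.69 = 0.2622
P = 0.1922 / (0.1922 + 0.2622)
= 0.1922 / 0.4544
As percentage = 42.3


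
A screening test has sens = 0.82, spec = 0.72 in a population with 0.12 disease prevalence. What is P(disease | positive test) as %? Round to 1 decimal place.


PPV = (sens * prev) / (sens * prev + (1-spec) * (1-prev))
Numerator = 0.82 * 0.12 = 0.0984
P(positive and no disease) = (1 - spec) * (1 - prev) = (1 - 0.72) * (1 - 0.12) = 0.2464
Denominator = 0.0984 + 0.2464 = 0.3448
PPV = 0.0984 / 0.3448 = 0.285383
As percentage = 28.5


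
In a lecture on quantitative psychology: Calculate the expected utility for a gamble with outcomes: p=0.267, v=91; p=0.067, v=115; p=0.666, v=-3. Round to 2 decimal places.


EU = sum(p_i * v_i)
0.267 * 91 = 24.297
0.067 * 115 = 7.705
0.666 * -3 = -1.998
EU = 24.297 + 7.705 + -1.998
= 30.00


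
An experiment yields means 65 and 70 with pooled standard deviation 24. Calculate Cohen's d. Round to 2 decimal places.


Cohen's d = (M1 - M2) / S_pooled
= (65 - 70) / 24
= -5 / 24
= -0.21


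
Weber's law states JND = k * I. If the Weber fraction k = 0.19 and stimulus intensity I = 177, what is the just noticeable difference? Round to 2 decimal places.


JND = k * I
JND = 0.19 * 177
= 33.63


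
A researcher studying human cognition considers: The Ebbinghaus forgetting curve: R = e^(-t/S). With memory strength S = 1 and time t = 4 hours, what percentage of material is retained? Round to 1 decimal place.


R = e^(-t/S)
-t/S = -4/1 = -4.0
R = e^(-4.0) = 0.018316
Percentage = 0.018316 * 100
= 1.8


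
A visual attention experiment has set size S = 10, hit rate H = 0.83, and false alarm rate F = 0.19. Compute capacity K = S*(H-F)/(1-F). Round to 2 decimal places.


K = S * (H - F) / (1 - F)
H - F = 0.64
1 - F = 0.81
K = 10 * 0.64 / 0.81
= 7.90


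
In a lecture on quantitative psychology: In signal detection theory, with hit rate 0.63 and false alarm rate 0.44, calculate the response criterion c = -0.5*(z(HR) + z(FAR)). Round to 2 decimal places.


c = -0.5 * (z(HR) + z(FAR))
z(0.63) = 0.3319
z(0.44) = -0.151
c = -0.5 * (0.3319 + -0.151)
= -0.5 * 0.1809
= -0.09


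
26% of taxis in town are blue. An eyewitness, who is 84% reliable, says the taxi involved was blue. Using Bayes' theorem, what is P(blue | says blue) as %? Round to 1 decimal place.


P(blue | says blue) = P(says blue | blue)*P(blue) / [P(says blue | blue)*P(blue) + P(says blue | not blue)*P(not blue)]
Numerator = 0.84 * 0.26 = 0.2184
False identification = 0.16 * 0.74 = 0.1184
P = 0.2184 / (0.2184 + 0.1184)
= 0.2184 / 0.3368
As percentage = 64.8


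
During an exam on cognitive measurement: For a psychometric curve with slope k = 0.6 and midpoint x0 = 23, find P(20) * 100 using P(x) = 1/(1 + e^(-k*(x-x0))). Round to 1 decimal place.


P(x) = 1/(1 + e^(-0.6*(20 - 23)))
Exponent = -0.6 * -3 = 1.8
e^(1.8) = 6.049647
P = 1/(1 + 6.049647) = 0.141851
Percentage = 14.2


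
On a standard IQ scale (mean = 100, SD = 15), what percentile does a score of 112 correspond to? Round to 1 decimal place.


z = (IQ - mean) / SD
z = (112 - 100) / 15 = 0.8
Percentile = Phi(0.8) * 100
Phi(0.8) = 0.788145
= 78.8


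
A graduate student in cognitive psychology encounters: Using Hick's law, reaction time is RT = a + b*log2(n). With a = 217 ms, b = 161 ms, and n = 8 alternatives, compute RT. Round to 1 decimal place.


RT = 217 + 161 * log2(8)
log2(8) = 3.0
RT = 217 + 161 * 3.0
= 217 + 483.0
= 700.0 ms


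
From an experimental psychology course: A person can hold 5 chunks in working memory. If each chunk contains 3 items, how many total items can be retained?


Total items = chunks * items_per_chunk
= 5 * 3
= 15


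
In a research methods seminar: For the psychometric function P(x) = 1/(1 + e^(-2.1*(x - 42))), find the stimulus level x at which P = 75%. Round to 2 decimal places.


At P = 0.75: 0.75 = 1/(1 + e^(-k*(x-x0)))
Solving: e^(-k*(x-x0)) = 1/3
x = x0 + ln(3)/k
ln(3) = 1.0986
x = 42 + 1.0986/2.1
= 42 + 0.5231
= 42.52


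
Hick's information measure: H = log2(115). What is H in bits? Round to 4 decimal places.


H = log2(n)
H = log2(115)
= 6.8455


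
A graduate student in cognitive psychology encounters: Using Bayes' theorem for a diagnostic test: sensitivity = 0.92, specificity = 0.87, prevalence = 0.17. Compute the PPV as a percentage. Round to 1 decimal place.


PPV = (sens * prev) / (sens * prev + (1-spec) * (1-prev))
Numerator = 0.92 * 0.17 = 0.1564
P(positive and no disease) = (1 - spec) * (1 - prev) = (1 - 0.87) * (1 - 0.17) = 0.1079
Denominator = 0.1564 + 0.1079 = 0.2643
PPV = 0.1564 / 0.2643 = 0.591752
As percentage = 59.2


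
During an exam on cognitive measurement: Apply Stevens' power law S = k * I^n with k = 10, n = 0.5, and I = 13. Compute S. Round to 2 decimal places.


S = 10 * 13^0.5
13^0.5 = 3.6056
S = 10 * 3.6056
= 36.06


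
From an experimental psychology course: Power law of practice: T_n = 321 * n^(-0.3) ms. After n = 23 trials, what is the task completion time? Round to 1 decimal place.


T_n = 321 * 23^(-0.3)
23^(-0.3) = 0.390375
T_n = 321 * 0.390375
= 125.3 ms


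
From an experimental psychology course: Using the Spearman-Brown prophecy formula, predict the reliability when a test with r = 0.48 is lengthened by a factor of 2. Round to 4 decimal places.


r_new = n*r / (1 + (n-1)*r)
Numerator = 2 * 0.48 = 0.96
Denominator = 1 + 1 * 0.48 = 1.48
r_new = 0.96 / 1.48
= 0.6486


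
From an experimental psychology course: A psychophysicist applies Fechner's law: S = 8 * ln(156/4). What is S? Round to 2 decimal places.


S = 8 * ln(156/4)
I/I0 = 39.0
ln(39.0) = 3.6636
S = 8 * 3.6636
= 29.31


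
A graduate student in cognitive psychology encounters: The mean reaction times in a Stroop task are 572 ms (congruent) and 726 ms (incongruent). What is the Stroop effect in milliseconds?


Stroop effect = RT(incongruent) - RT(congruent)
= 726 - 572
= 154 ms


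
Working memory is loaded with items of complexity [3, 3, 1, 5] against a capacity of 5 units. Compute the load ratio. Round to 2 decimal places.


Total complexity = 3 + 3 + 1 + 5 = 12
Load = total / capacity = 12 / 5
= 2.40


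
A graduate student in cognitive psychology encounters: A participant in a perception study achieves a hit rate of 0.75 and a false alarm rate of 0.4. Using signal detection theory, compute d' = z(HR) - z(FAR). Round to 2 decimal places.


d' = z(HR) - z(FAR)
z(0.75) = 0.6745
z(0.4) = -0.2533
d' = 0.6745 - -0.2533
= 0.93


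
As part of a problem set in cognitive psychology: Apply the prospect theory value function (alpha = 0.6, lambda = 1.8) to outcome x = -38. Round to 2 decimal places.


Since x = -38 < 0, use v(x) = -lambda*(-x)^alpha
(-x) = 38
38^0.6 = 8.8689
v(-38) = -1.8 * 8.8689
= -15.96


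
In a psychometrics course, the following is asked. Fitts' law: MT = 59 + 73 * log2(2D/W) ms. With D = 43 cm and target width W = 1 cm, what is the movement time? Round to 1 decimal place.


MT = 59 + 73 * log2(2*43/1)
2D/W = 86.0
log2(86.0) = 6.4263
MT = 59 + 73 * 6.4263
= 528.1 ms


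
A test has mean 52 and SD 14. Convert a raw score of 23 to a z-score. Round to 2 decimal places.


z = (X - mu) / sigma
= (23 - 52) / 14
= -29 / 14
= -2.07


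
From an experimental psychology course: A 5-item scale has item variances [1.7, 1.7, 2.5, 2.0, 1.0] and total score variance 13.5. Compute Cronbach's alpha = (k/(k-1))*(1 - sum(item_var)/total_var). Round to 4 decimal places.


alpha = (k/(k-1)) * (1 - sum(s_i^2)/s_total^2)
sum(item variances) = 8.9
k/(k-1) = 5/4 = 1.25
1 - 8.9/13.5 = 1 - 0.659259 = 0.340741
alpha = 1.25 * 0.340741
= 0.4259
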